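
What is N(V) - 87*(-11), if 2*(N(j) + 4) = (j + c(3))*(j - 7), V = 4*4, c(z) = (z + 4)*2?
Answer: 1088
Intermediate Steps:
c(z) = 8 + 2*z (c(z) = (4 + z)*2 = 8 + 2*z)
V = 16
N(j) = -4 + (-7 + j)*(14 + j)/2 (N(j) = -4 + ((j + (8 + 2*3))*(j - 7))/2 = -4 + ((j + (8 + 6))*(-7 + j))/2 = -4 + ((j + 14)*(-7 + j))/2 = -4 + ((14 + j)*(-7 + j))/2 = -4 + ((-7 + j)*(14 + j))/2 = -4 + (-7 + j)*(14 + j)/2)
N(V) - 87*(-11) = (-53 + (½)*16² + (7/2)*16) - 87*(-11) = (-53 + (½)*256 + 56) + 957 = (-53 + 128 + 56) + 957 = 131 + 957 = 1088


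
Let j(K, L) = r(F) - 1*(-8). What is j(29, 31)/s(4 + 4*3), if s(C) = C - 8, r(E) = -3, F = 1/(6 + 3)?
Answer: 5/8 ≈ 0.62500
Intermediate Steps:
F = ⅑ (F = 1/9 = ⅑ ≈ 0.11111)
s(C) = -8 + C
j(K, L) = 5 (j(K, L) = -3 - 1*(-8) = -3 + 8 = 5)
j(29, 31)/s(4 + 4*3) = 5/(-8 + (4 + 4*3)) = 5/(-8 + (4 + 12)) = 5/(-8 + 16) = 5/8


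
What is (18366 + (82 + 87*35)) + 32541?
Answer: 54034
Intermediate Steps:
(18366 + (82 + 87*35)) + 32541 = (18366 + (82 + 3045)) + 32541 = (18366 + 3127) + 32541 = 21493 + 32541 = 54034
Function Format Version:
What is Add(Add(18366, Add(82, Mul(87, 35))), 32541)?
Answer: 54034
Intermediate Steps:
Add(Add(18366, Add(82, Mul(87, 35))), 32541) = Add(Add(18366, Add(82, 3045)), 32541) = Add(Add(18366, 3127), 32541) = Add(21493, 32541) = 54034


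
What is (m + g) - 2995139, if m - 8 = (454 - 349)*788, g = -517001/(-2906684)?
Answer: -8465399804443/2906684 ≈ -2.9124e+6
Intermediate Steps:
g = 517001/2906684 (g = -517001*(-1/2906684) = 517001/2906684 ≈ 0.17787)
m = 82748 (m = 8 + (454 - 349)*788 = 8 + 105*788 = 8 + 82740 = 82748)
(m + g) - 2995139 = (82748 + 517001/2906684) - 2995139 = 240522804633/2906684 - 2995139 = -8465399804443/2906684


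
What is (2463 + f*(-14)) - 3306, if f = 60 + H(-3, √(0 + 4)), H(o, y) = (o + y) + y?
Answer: -1697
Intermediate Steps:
H(o, y) = o + 2*y
f = 61 (f = 60 + (-3 + 2*√(0 + 4)) = 60 + (-3 + 2*√4) = 60 + (-3 + 2*2) = 60 + (-3 + 4) = 60 + 1 = 61)
(2463 + f*(-14)) - 3306 = (2463 + 61*(-14)) - 3306 = (2463 - 854) - 3306 = 1609 - 3306 = -1697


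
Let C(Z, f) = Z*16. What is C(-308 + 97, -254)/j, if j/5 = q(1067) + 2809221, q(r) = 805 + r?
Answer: -3376/14055465 ≈ -0.00024019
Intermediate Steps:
j = 14055465 (j = 5*((805 + 1067) + 2809221) = 5*(1872 + 2809221) = 5*2811093 = 14055465)
C(Z, f) = 16*Z
C(-308 + 97, -254)/j = (16*(-308 + 97))/14055465 = (16*(-211))*(1/14055465) = -3376*1/14055465 = -3376/14055465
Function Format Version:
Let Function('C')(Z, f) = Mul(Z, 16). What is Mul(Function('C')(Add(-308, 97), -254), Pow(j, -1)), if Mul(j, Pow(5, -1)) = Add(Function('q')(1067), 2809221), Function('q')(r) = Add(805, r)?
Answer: Rational(-3376, 14055465) ≈ -0.00024019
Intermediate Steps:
j = 14055465 (j = Mul(5, Add(Add(805, 1067), 2809221)) = Mul(5, Add(1872, 2809221)) = Mul(5, 2811093) = 14055465)
Function('C')(Z, f) = Mul(16, Z)
Mul(Function('C')(Add(-308, 97), -254), Pow(j, -1)) = Mul(Mul(16, Add(-308, 97)), Pow(14055465, -1)) = Mul(Mul(16, -211), Rational(1, 14055465)) = Mul(-3376, Rational(1, 14055465)) = Rational(-3376, 14055465)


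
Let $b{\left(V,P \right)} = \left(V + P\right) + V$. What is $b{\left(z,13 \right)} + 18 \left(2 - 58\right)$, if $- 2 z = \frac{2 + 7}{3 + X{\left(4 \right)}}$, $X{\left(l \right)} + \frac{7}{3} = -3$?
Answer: $- \frac{6938}{7} \approx -991.14$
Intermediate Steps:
$X{\left(l \right)} = - \frac{16}{3}$ ($X{\left(l \right)} = - \frac{7}{3} - 3 = - \frac{16}{3}$)
$z = \frac{27}{14}$ ($z = - \frac{\left(2 + 7\right) \frac{1}{3 - \frac{16}{3}}}{2} = - \frac{9 \frac{1}{- \frac{7}{3}}}{2} = - \frac{9 \left(- \frac{3}{7}\right)}{2} = \left(- \frac{1}{2}\right) \left(- \frac{27}{7}\right) = \frac{27}{14} \approx 1.9286$)
$b{\left(V,P \right)} = P + 2 V$ ($b{\left(V,P \right)} = \left(P + V\right) + V = P + 2 V$)
$b{\left(z,13 \right)} + 18 \left(2 - 58\right) = \left(13 + 2 \cdot \frac{27}{14}\right) + 18 \left(2 - 58\right) = \left(13 + \frac{27}{7}\right) + 18 \left(2 - 58\right) = \frac{118}{7} + 18 \left(-56\right) = \frac{118}{7} - 1008 = - \frac{6938}{7}$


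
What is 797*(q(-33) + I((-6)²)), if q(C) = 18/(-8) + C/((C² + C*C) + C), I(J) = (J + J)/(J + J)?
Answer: -262213/260 ≈ -1008.5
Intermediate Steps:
I(J) = 1 (I(J) = (2*J)/((2*J)) = (2*J)*(1/(2*J)) = 1)
q(C) = -9/4 + C/(C + 2*C²) (q(C) = 18*(-⅛) + C/((C² + C²) + C) = -9/4 + C/(2*C² + C) = -9/4 + C/(C + 2*C²))
797*(q(-33) + I((-6)²)) = 797*((-5 - 18*(-33))/(4*(1 + 2*(-33))) + 1) = 797*((-5 + 594)/(4*(1 - 66)) + 1) = 797*((¼)*589/(-65) + 1) = 797*((¼)*(-1/65)*589 + 1) = 797*(-589/260 + 1) = 797*(-329/260) = -262213/260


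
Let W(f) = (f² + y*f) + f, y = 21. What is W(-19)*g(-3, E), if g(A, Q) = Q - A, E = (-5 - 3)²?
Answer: -3819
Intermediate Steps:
E = 64 (E = (-8)² = 64)
W(f) = f² + 22*f (W(f) = (f² + 21*f) + f = f² + 22*f)
W(-19)*g(-3, E) = (-19*(22 - 19))*(64 - 1*(-3)) = (-19*3)*(64 + 3) = -57*67 = -3819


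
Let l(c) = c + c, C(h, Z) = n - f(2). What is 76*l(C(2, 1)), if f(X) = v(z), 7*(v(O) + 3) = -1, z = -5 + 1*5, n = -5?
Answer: -1976/7 ≈ -282.29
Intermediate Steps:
z = 0 (z = -5 + 5 = 0)
v(O) = -22/7 (v(O) = -3 + (⅐)*(-1) = -3 - ⅐ = -22/7)
f(X) = -22/7
C(h, Z) = -13/7 (C(h, Z) = -5 - 1*(-22/7) = -5 + 22/7 = -13/7)
l(c) = 2*c
76*l(C(2, 1)) = 76*(2*(-13/7)) = 76*(-26/7) = -1976/7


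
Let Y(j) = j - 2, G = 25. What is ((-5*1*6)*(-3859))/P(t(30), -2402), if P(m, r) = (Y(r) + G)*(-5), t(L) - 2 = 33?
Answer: 7718/793 ≈ 9.7327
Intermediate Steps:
t(L) = 35 (t(L) = 2 + 33 = 35)
Y(j) = -2 + j
P(m, r) = -115 - 5*r (P(m, r) = ((-2 + r) + 25)*(-5) = (23 + r)*(-5) = -115 - 5*r)
((-5*1*6)*(-3859))/P(t(30), -2402) = ((-5*1*6)*(-3859))/(-115 - 5*(-2402)) = (-5*6*(-3859))/(-115 + 12010) = -30*(-3859)/11895 = 115770*(1/11895) = 7718/793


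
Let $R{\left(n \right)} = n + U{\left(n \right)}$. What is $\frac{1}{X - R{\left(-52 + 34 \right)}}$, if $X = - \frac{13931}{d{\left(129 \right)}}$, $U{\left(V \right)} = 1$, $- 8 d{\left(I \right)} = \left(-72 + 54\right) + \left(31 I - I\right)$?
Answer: $\frac{963}{44233} \approx 0.021771$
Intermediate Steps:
$d{\left(I \right)} = \frac{9}{4} - \frac{15 I}{4}$ ($d{\left(I \right)} = - \frac{\left(-72 + 54\right) + \left(31 I - I\right)}{8} = - \frac{-18 + 30 I}{8} = \frac{9}{4} - \frac{15 I}{4}$)
$X = \frac{27862}{963}$ ($X = - \frac{13931}{\frac{9}{4} - \frac{1935}{4}} = - \frac{13931}{- \frac{963}{2}} = \left(-13931\right) \left(- \frac{2}{963}\right) = \frac{27862}{963} \approx 28.932$)
$R{\left(n \right)} = 1 + n$ ($R{\left(n \right)} = n + 1 = 1 + n$)
$\frac{1}{X - R{\left(-52 + 34 \right)}} = \frac{1}{\frac{27862}{963} - \left(1 + \left(-52 + 34\right)\right)} = \frac{1}{\frac{27862}{963} - \left(1 - 18\right)} = \frac{1}{\frac{27862}{963} - -17} = \frac{1}{\frac{27862}{963} + 17} = \frac{1}{\frac{44233}{963}} = \frac{963}{44233}$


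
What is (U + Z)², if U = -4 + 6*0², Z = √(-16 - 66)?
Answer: (4 - I*√82)² ≈ -66.0 - 72.443*I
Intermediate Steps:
Z = I*√82 (Z = √(-82) = I*√82 ≈ 9.0554*I)
U = -4 (U = -4 + 6*0 = -4 + 0 = -4)
(U + Z)² = (-4 + I*√82)²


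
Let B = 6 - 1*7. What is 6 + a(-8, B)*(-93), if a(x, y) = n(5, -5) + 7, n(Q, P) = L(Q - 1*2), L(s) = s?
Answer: -924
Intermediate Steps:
n(Q, P) = -2 + Q (n(Q, P) = Q - 1*2 = Q - 2 = -2 + Q)
B = -1 (B = 6 - 7 = -1)
a(x, y) = 10 (a(x, y) = (-2 + 5) + 7 = 3 + 7 = 10)
6 + a(-8, B)*(-93) = 6 + 10*(-93) = 6 - 930 = -924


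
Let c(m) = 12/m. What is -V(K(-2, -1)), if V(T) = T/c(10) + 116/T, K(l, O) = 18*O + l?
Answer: 337/15 ≈ 22.467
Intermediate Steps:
K(l, O) = l + 18*O
V(T) = 116/T + 5*T/6 (V(T) = T/((12/10)) + 116/T = T/((12*(1/10))) + 116/T = T/(6/5) + 116/T = T*(5/6) + 116/T = 5*T/6 + 116/T = 116/T + 5*T/6)
-V(K(-2, -1)) = -(116/(-2 + 18*(-1)) + 5*(-2 + 18*(-1))/6) = -(116/(-2 - 18) + 5*(-2 - 18)/6) = -(116/(-20) + (5/6)*(-20)) = -(116*(-1/20) - 50/3) = -(-29/5 - 50/3) = -1*(-337/15) = 337/15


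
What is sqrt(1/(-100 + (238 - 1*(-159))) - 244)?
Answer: I*sqrt(2391411)/99 ≈ 15.62*I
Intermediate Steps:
sqrt(1/(-100 + (238 - 1*(-159))) - 244) = sqrt(1/(-100 + (238 + 159)) - 244) = sqrt(1/(-100 + 397) - 244) = sqrt(1/297 - 244) = sqrt(-72467/297) = I*sqrt(2391411)/99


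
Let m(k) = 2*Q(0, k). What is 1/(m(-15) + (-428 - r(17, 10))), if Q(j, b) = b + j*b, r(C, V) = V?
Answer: -1/468 ≈ -0.0021368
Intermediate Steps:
Q(j, b) = b + b*j
m(k) = 2*k (m(k) = 2*(k*(1 + 0)) = 2*(k*1) = 2*k)
1/(m(-15) + (-428 - r(17, 10))) = 1/(2*(-15) + (-428 - 1*10)) = 1/(-30 + (-428 - 10)) = 1/(-30 - 438) = 1/(-468) = -1/468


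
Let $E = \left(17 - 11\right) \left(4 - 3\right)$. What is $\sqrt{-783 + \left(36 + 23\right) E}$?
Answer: $i \sqrt{429} \approx 20.712 i$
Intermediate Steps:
$E = 6$ ($E = \left(17 - 11\right) 1 = 6 \cdot 1 = 6$)
$\sqrt{-783 + \left(36 + 23\right) E} = \sqrt{-783 + \left(36 + 23\right) 6} = \sqrt{-783 + 59 \cdot 6} = \sqrt{-783 + 354} = \sqrt{-429} = i \sqrt{429}$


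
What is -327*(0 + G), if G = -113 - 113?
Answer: 73902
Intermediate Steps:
G = -226
-327*(0 + G) = -327*(0 - 226) = -327*(-226) = 73902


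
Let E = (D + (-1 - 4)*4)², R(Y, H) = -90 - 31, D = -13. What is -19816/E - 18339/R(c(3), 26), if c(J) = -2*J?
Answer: 145235/1089 ≈ 133.37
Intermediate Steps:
R(Y, H) = -121
E = 1089 (E = (-13 + (-1 - 4)*4)² = (-13 - 5*4)² = (-13 - 20)² = (-33)² = 1089)
-19816/E - 18339/R(c(3), 26) = -19816/1089 - 18339/(-121) = -19816*1/1089 - 18339*(-1/121) = -19816/1089 + 18339/121 = 145235/1089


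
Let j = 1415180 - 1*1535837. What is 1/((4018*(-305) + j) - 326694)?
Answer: -1/1672841 ≈ -5.9779e-7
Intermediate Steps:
j = -120657 (j = 1415180 - 1535837 = -120657)
1/((4018*(-305) + j) - 326694) = 1/((4018*(-305) - 120657) - 326694) = 1/((-1225490 - 120657) - 326694) = 1/(-1346147 - 326694) = 1/(-1672841) = -1/1672841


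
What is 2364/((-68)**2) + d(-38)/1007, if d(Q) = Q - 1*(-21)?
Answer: 575485/1164092 ≈ 0.49436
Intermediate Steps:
d(Q) = 21 + Q (d(Q) = Q + 21 = 21 + Q)
2364/((-68)**2) + d(-38)/1007 = 2364/((-68)**2) + (21 - 38)/1007 = 2364/4624 - 17*1/1007 = 2364*(1/4624) - 17/1007 = 591/1156 - 17/1007 = 575485/1164092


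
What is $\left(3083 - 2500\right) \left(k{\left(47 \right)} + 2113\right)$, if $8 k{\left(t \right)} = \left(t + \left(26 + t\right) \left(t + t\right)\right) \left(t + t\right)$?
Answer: $\frac{194241025}{4} \approx 4.856 \cdot 10^{7}$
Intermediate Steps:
$k{\left(t \right)} = \frac{t \left(t + 2 t \left(26 + t\right)\right)}{4}$ ($k{\left(t \right)} = \frac{\left(t + \left(26 + t\right) \left(t + t\right)\right) \left(t + t\right)}{8} = \frac{\left(t + \left(26 + t\right) 2 t\right) 2 t}{8} = \frac{\left(t + 2 t \left(26 + t\right)\right) 2 t}{8} = \frac{2 t \left(t + 2 t \left(26 + t\right)\right)}{8} = \frac{t \left(t + 2 t \left(26 + t\right)\right)}{4}$)
$\left(3083 - 2500\right) \left(k{\left(47 \right)} + 2113\right) = \left(3083 - 2500\right) \left(\frac{47^{2} \left(53 + 2 \cdot 47\right)}{4} + 2113\right) = \left(3083 - 2500\right) \left(\frac{1}{4} \cdot 2209 \left(53 + 94\right) + 2113\right) = 583 \left(\frac{1}{4} \cdot 2209 \cdot 147 + 2113\right) = 583 \left(\frac{324723}{4} + 2113\right) = 583 \cdot \frac{333175}{4} = \frac{194241025}{4}$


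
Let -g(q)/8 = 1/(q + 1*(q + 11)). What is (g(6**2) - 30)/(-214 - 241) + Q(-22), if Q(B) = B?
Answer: -828332/37765 ≈ -21.934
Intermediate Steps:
g(q) = -8/(11 + 2*q) (g(q) = -8/(q + 1*(q + 11)) = -8/(q + 1*(11 + q)) = -8/(q + (11 + q)) = -8/(11 + 2*q))
(g(6**2) - 30)/(-214 - 241) + Q(-22) = (-8/(11 + 2*6**2) - 30)/(-214 - 241) - 22 = (-8/(11 + 2*36) - 30)/(-455) - 22 = (-8/(11 + 72) - 30)*(-1/455) - 22 = (-8/83 - 30)*(-1/455) - 22 = -2498/83*(-1/455) - 22 = 2498/37765 - 22 = -828332/37765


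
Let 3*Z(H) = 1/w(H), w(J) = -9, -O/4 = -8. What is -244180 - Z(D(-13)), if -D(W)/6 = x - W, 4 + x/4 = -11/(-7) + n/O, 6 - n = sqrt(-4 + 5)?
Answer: -6592859/27 ≈ -2.4418e+5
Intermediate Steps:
O = 32 (O = -4*(-8) = 32)
n = 5 (n = 6 - sqrt(-4 + 5) = 6 - sqrt(1) = 6 - 1*1 = 6 - 1 = 5)
x = -509/56 (x = -16 + 4*(-11/(-7) + 5/32) = -16 + 4*(-11*(-1/7) + 5*(1/32)) = -16 + 4*(11/7 + 5/32) = -16 + 4*(387/224) = -16 + 387/56 = -509/56 ≈ -9.0893)
D(W) = 1527/28 + 6*W (D(W) = -6*(-509/56 - W) = 1527/28 + 6*W)
Z(H) = -1/27 (Z(H) = (1/3)/(-9) = (1/3)*(-1/9) = -1/27)
-244180 - Z(D(-13)) = -244180 - 1*(-1/27) = -244180 + 1/27 = -6592859/27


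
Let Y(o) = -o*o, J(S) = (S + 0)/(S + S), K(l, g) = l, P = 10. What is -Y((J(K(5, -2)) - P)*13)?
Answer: 61009/4 ≈ 15252.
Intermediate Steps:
J(S) = 1/2 (J(S) = S/((2*S)) = S*(1/(2*S)) = 1/2)
Y(o) = -o**2
-Y((J(K(5, -2)) - P)*13) = -(-1)*((1/2 - 1*10)*13)**2 = -(-1)*((1/2 - 10)*13)**2 = -(-1)*(-19/2*13)**2 = -(-1)*(-247/2)**2 = -(-1)*61009/4 = -1*(-61009/4) = 61009/4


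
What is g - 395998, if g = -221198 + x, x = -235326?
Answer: -852522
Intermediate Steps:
g = -456524 (g = -221198 - 235326 = -456524)
g - 395998 = -456524 - 395998 = -852522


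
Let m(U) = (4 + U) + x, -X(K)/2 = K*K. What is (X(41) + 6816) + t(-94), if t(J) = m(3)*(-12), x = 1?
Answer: 3358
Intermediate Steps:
X(K) = -2*K**2 (X(K) = -2*K*K = -2*K**2)
m(U) = 5 + U (m(U) = (4 + U) + 1 = 5 + U)
t(J) = -96 (t(J) = (5 + 3)*(-12) = 8*(-12) = -96)
(X(41) + 6816) + t(-94) = (-2*41**2 + 6816) - 96 = (-2*1681 + 6816) - 96 = (-3362 + 6816) - 96 = 3454 - 96 = 3358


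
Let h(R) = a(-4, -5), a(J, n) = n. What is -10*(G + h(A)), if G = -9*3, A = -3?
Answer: 320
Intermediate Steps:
h(R) = -5
G = -27
-10*(G + h(A)) = -10*(-27 - 5) = -10*(-32) = 320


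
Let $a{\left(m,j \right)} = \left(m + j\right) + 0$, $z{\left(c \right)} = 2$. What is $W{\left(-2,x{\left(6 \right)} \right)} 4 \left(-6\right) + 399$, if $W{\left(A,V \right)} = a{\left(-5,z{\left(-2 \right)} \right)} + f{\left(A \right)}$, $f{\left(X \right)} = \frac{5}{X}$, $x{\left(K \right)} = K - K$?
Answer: $531$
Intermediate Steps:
$x{\left(K \right)} = 0$
$a{\left(m,j \right)} = j + m$ ($a{\left(m,j \right)} = \left(j + m\right) + 0 = j + m$)
$W{\left(A,V \right)} = -3 + \frac{5}{A}$ ($W{\left(A,V \right)} = \left(2 - 5\right) + \frac{5}{A} = -3 + \frac{5}{A}$)
$W{\left(-2,x{\left(6 \right)} \right)} 4 \left(-6\right) + 399 = \left(-3 + \frac{5}{-2}\right) 4 \left(-6\right) + 399 = \left(-3 + 5 \left(- \frac{1}{2}\right)\right) 4 \left(-6\right) + 399 = \left(-3 - \frac{5}{2}\right) 4 \left(-6\right) + 399 = \left(- \frac{11}{2}\right) 4 \left(-6\right) + 399 = \left(-22\right) \left(-6\right) + 399 = 132 + 399 = 531$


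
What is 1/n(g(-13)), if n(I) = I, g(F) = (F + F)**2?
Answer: 1/676 ≈ 0.0014793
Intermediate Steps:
g(F) = 4*F**2 (g(F) = (2*F)**2 = 4*F**2)
1/n(g(-13)) = 1/(4*(-13)**2) = 1/(4*169) = 1/676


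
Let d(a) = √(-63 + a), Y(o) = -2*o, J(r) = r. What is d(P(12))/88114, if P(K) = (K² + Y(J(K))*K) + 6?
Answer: I*√201/88114 ≈ 0.0001609*I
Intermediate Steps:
P(K) = 6 - K² (P(K) = (K² + (-2*K)*K) + 6 = (K² - 2*K²) + 6 = -K² + 6 = 6 - K²)
d(P(12))/88114 = √(-63 + (6 - 1*12²))/88114 = √(-63 + (6 - 1*144))*(1/88114) = √(-63 + (6 - 144))*(1/88114) = √(-63 - 138)*(1/88114) = √(-201)*(1/88114) = (I*√201)*(1/88114) = I*√201/88114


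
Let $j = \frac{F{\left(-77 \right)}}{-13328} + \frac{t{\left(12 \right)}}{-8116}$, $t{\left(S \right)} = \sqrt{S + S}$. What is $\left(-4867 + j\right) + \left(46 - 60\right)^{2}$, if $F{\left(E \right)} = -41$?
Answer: $- \frac{62255047}{13328} - \frac{\sqrt{6}}{4058} \approx -4671.0$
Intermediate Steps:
$t{\left(S \right)} = \sqrt{2} \sqrt{S}$ ($t{\left(S \right)} = \sqrt{2 S} = \sqrt{2} \sqrt{S}$)
$j = \frac{41}{13328} - \frac{\sqrt{6}}{4058}$ ($j = - \frac{41}{-13328} + \frac{\sqrt{2} \sqrt{12}}{-8116} = \left(-41\right) \left(- \frac{1}{13328}\right) + \sqrt{2} \cdot 2 \sqrt{3} \left(- \frac{1}{8116}\right) = \frac{41}{13328} + 2 \sqrt{6} \left(- \frac{1}{8116}\right) = \frac{41}{13328} - \frac{\sqrt{6}}{4058} \approx 0.0024726$)
$\left(-4867 + j\right) + \left(46 - 60\right)^{2} = \left(-4867 + \left(\frac{41}{13328} - \frac{\sqrt{6}}{4058}\right)\right) + \left(46 - 60\right)^{2} = \left(- \frac{64867335}{13328} - \frac{\sqrt{6}}{4058}\right) + \left(-14\right)^{2} = \left(- \frac{64867335}{13328} - \frac{\sqrt{6}}{4058}\right) + 196 = - \frac{62255047}{13328} - \frac{\sqrt{6}}{4058}$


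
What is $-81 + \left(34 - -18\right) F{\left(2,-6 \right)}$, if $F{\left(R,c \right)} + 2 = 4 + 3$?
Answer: $179$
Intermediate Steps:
$F{\left(R,c \right)} = 5$ ($F{\left(R,c \right)} = -2 + \left(4 + 3\right) = -2 + 7 = 5$)
$-81 + \left(34 - -18\right) F{\left(2,-6 \right)} = -81 + \left(34 - -18\right) 5 = -81 + \left(34 + 18\right) 5 = -81 + 52 \cdot 5 = -81 + 260 = 179$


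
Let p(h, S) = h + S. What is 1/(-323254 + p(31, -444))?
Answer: -1/323667 ≈ -3.0896e-6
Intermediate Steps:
p(h, S) = S + h
1/(-323254 + p(31, -444)) = 1/(-323254 + (-444 + 31)) = 1/(-323254 - 413) = 1/(-323667) = -1/323667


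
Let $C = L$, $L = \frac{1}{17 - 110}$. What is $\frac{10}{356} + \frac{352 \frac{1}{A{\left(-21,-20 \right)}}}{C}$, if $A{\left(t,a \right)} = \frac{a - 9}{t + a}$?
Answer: $- \frac{238907183}{5162} \approx -46282.0$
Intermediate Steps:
$A{\left(t,a \right)} = \frac{-9 + a}{a + t}$
$L = - \frac{1}{93}$ ($L = \frac{1}{17 - 110} = \frac{1}{-93} = - \frac{1}{93} \approx -0.010753$)
$C = - \frac{1}{93} \approx -0.010753$
$\frac{10}{356} + \frac{352 \frac{1}{A{\left(-21,-20 \right)}}}{C} = \frac{10}{356} + \frac{352 \frac{1}{\frac{1}{-20 - 21} \left(-9 - 20\right)}}{- \frac{1}{93}} = 10 \cdot \frac{1}{356} + \frac{352}{\frac{1}{-41} \left(-29\right)} \left(-93\right) = \frac{5}{178} + \frac{352}{\left(- \frac{1}{41}\right) \left(-29\right)} \left(-93\right) = \frac{5}{178} + \frac{352}{\frac{29}{41}} \left(-93\right) = \frac{5}{178} + 352 \cdot \frac{41}{29} \left(-93\right) = \frac{5}{178} + \frac{14432}{29} \left(-93\right) = \frac{5}{178} - \frac{1342176}{29} = - \frac{238907183}{5162}$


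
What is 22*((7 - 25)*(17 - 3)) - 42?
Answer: -5586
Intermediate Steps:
22*((7 - 25)*(17 - 3)) - 42 = 22*(-18*14) - 42 = 22*(-252) - 42 = -5544 - 42 = -5586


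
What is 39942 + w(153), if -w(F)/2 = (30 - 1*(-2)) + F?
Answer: 39572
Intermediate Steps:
w(F) = -64 - 2*F (w(F) = -2*((30 - 1*(-2)) + F) = -2*((30 + 2) + F) = -2*(32 + F) = -64 - 2*F)
39942 + w(153) = 39942 + (-64 - 2*153) = 39942 + (-64 - 306) = 39942 - 370 = 39572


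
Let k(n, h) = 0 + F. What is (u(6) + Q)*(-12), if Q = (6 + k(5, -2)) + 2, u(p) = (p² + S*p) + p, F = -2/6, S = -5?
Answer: -236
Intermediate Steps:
F = -⅓ (F = -2*⅙ = -⅓ ≈ -0.33333)
k(n, h) = -⅓ (k(n, h) = 0 - ⅓ = -⅓)
u(p) = p² - 4*p (u(p) = (p² - 5*p) + p = p² - 4*p)
Q = 23/3 (Q = (6 - ⅓) + 2 = 17/3 + 2 = 23/3 ≈ 7.6667)
(u(6) + Q)*(-12) = (6*(-4 + 6) + 23/3)*(-12) = (6*2 + 23/3)*(-12) = (12 + 23/3)*(-12) = (59/3)*(-12) = -236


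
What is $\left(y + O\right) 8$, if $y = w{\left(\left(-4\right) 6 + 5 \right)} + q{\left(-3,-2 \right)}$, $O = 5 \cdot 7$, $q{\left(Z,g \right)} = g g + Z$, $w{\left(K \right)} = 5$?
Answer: $328$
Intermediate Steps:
$q{\left(Z,g \right)} = Z + g^{2}$ ($q{\left(Z,g \right)} = g^{2} + Z = Z + g^{2}$)
$O = 35$
$y = 6$ ($y = 5 - \left(3 - \left(-2\right)^{2}\right) = 5 + \left(-3 + 4\right) = 5 + 1 = 6$)
$\left(y + O\right) 8 = \left(6 + 35\right) 8 = 41 \cdot 8 = 328$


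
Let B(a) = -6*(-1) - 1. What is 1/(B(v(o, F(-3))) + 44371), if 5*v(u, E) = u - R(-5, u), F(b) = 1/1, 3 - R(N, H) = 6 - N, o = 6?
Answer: 1/44376 ≈ 2.2535e-5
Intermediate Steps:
R(N, H) = -3 + N (R(N, H) = 3 - (6 - N) = 3 + (-6 + N) = -3 + N)
F(b) = 1
v(u, E) = 8/5 + u/5 (v(u, E) = (u - (-3 - 5))/5 = (u - 1*(-8))/5 = (u + 8)/5 = (8 + u)/5 = 8/5 + u/5)
B(a) = 5 (B(a) = 6 - 1 = 5)
1/(B(v(o, F(-3))) + 44371) = 1/(5 + 44371) = 1/44376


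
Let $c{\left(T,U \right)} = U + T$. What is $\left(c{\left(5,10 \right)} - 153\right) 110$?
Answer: $-15180$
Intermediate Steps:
$c{\left(T,U \right)} = T + U$
$\left(c{\left(5,10 \right)} - 153\right) 110 = \left(\left(5 + 10\right) - 153\right) 110 = \left(15 - 153\right) 110 = \left(-138\right) 110 = -15180$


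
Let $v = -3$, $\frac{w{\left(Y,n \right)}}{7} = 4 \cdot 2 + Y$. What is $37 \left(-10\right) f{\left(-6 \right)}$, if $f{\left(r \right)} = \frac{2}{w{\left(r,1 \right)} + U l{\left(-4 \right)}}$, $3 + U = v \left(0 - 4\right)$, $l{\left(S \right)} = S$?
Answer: $\frac{370}{11} \approx 33.636$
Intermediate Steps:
$w{\left(Y,n \right)} = 56 + 7 Y$ ($w{\left(Y,n \right)} = 7 \left(4 \cdot 2 + Y\right) = 7 \left(8 + Y\right) = 56 + 7 Y$)
$U = 9$ ($U = -3 - 3 \left(0 - 4\right) = -3 - -12 = -3 + 12 = 9$)
$f{\left(r \right)} = \frac{2}{20 + 7 r}$ ($f{\left(r \right)} = \frac{2}{\left(56 + 7 r\right) + 9 \left(-4\right)} = \frac{2}{\left(56 + 7 r\right) - 36} = \frac{2}{20 + 7 r}$)
$37 \left(-10\right) f{\left(-6 \right)} = 37 \left(-10\right) \frac{2}{20 + 7 \left(-6\right)} = - 370 \frac{2}{20 - 42} = - 370 \frac{2}{-22} = - 370 \cdot 2 \left(- \frac{1}{22}\right) = \left(-370\right) \left(- \frac{1}{11}\right) = \frac{370}{11}$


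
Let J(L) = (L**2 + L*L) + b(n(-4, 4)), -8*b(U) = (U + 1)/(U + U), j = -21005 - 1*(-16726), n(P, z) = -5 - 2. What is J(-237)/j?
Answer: -6290925/239624 ≈ -26.253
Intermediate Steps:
n(P, z) = -7
j = -4279 (j = -21005 + 16726 = -4279)
b(U) = -(1 + U)/(16*U) (b(U) = -(U + 1)/(8*(U + U)) = -(1 + U)/(8*(2*U)) = -(1 + U)*1/(2*U)/8 = -(1 + U)/(16*U))
J(L) = -3/56 + 2*L**2 (J(L) = (L**2 + L*L) + (1/16)*(-1 - 1*(-7))/(-7) = (L**2 + L**2) + (1/16)*(-1/7)*(-1 + 7) = 2*L**2 + (1/16)*(-1/7)*6 = 2*L**2 - 3/56 = -3/56 + 2*L**2)
J(-237)/j = (-3/56 + 2*(-237)**2)/(-4279) = (-3/56 + 2*56169)*(-1/4279) = (-3/56 + 112338)*(-1/4279) = (6290925/56)*(-1/4279) = -6290925/239624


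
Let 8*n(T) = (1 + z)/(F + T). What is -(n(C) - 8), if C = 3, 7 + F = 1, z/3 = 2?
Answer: 199/24 ≈ 8.2917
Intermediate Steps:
z = 6 (z = 3*2 = 6)
F = -6 (F = -7 + 1 = -6)
n(T) = 7/(8*(-6 + T)) (n(T) = ((1 + 6)/(-6 + T))/8 = (7/(-6 + T))/8 = 7/(8*(-6 + T)))
-(n(C) - 8) = -(7/(8*(-6 + 3)) - 8) = -((7/8)/(-3) - 8) = -((7/8)*(-⅓) - 8) = -(-7/24 - 8) = -(-199)/24 = -1*(-199/24) = 199/24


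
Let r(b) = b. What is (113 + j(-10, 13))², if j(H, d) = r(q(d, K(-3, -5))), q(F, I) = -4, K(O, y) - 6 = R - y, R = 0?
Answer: 11881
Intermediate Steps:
K(O, y) = 6 - y (K(O, y) = 6 + (0 - y) = 6 - y)
j(H, d) = -4
(113 + j(-10, 13))² = (113 - 4)² = 109² = 11881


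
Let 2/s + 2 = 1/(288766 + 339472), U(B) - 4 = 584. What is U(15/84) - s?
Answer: 740063776/1256475 ≈ 589.00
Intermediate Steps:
U(B) = 588 (U(B) = 4 + 584 = 588)
s = -1256476/1256475 (s = 2/(-2 + 1/(288766 + 339472)) = 2/(-2 + 1/628238) = 2/(-1256475/628238) = 2*(-628238/1256475) = -1256476/1256475 ≈ -1.0000)
U(15/84) - s = 588 - 1*(-1256476/1256475) = 588 + 1256476/1256475 = 740063776/1256475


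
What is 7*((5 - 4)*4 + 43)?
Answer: 329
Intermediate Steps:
7*((5 - 4)*4 + 43) = 7*(1*4 + 43) = 7*(4 + 43) = 7*47 = 329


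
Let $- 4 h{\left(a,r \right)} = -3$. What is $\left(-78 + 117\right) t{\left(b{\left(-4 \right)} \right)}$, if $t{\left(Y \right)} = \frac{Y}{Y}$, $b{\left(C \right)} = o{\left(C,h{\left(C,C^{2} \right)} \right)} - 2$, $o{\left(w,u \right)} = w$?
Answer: $39$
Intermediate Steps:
$h{\left(a,r \right)} = \frac{3}{4}$ ($h{\left(a,r \right)} = \left(- \frac{1}{4}\right) \left(-3\right) = \frac{3}{4}$)
$b{\left(C \right)} = -2 + C$ ($b{\left(C \right)} = C - 2 = -2 + C$)
$t{\left(Y \right)} = 1$
$\left(-78 + 117\right) t{\left(b{\left(-4 \right)} \right)} = \left(-78 + 117\right) 1 = 39 \cdot 1 = 39$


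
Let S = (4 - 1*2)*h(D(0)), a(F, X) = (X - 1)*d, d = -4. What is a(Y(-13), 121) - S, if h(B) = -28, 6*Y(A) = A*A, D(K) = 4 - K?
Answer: -424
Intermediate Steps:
Y(A) = A**2/6 (Y(A) = (A*A)/6 = A**2/6)
a(F, X) = 4 - 4*X (a(F, X) = (X - 1)*(-4) = (-1 + X)*(-4) = 4 - 4*X)
S = -56 (S = (4 - 1*2)*(-28) = (4 - 2)*(-28) = 2*(-28) = -56)
a(Y(-13), 121) - S = (4 - 4*121) - 1*(-56) = (4 - 484) + 56 = -480 + 56 = -424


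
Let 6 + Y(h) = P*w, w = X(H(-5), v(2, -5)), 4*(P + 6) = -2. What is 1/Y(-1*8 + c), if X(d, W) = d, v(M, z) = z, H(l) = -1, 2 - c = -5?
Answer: 2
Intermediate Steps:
P = -13/2 (P = -6 + (¼)*(-2) = -6 - ½ = -13/2 ≈ -6.5000)
c = 7 (c = 2 - 1*(-5) = 2 + 5 = 7)
w = -1
Y(h) = ½ (Y(h) = -6 - 13/2*(-1) = -6 + 13/2 = ½)
1/Y(-1*8 + c) = 1/(½) = 2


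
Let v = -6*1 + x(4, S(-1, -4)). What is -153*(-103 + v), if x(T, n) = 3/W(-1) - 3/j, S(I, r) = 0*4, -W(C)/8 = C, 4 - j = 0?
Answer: 133875/8 ≈ 16734.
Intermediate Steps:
j = 4 (j = 4 - 1*0 = 4 + 0 = 4)
W(C) = -8*C
S(I, r) = 0
x(T, n) = -3/8 (x(T, n) = 3/((-8*(-1))) - 3/4 = 3/8 - 3*¼ = 3*(⅛) - ¾ = 3/8 - ¾ = -3/8)
v = -51/8 (v = -6*1 - 3/8 = -6 - 3/8 = -51/8 ≈ -6.3750)
-153*(-103 + v) = -153*(-103 - 51/8) = -153*(-875/8) = 133875/8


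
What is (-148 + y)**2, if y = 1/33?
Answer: 23843689/1089 ≈ 21895.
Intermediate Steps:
y = 1/33 (y = 1*(1/33) = 1/33 ≈ 0.030303)
(-148 + y)**2 = (-148 + 1/33)**2 = (-4883/33)**2 = 23843689/1089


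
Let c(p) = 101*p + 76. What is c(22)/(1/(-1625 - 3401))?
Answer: -11549748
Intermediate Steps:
c(p) = 76 + 101*p
c(22)/(1/(-1625 - 3401)) = (76 + 101*22)/(1/(-1625 - 3401)) = (76 + 2222)/(1/(-5026)) = 2298/(-1/5026) = 2298*(-5026) = -11549748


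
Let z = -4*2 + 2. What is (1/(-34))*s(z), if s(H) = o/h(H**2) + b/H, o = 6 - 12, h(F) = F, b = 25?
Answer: 13/102 ≈ 0.12745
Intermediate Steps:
o = -6
z = -6 (z = -8 + 2 = -6)
s(H) = -6/H**2 + 25/H
(1/(-34))*s(z) = (1/(-34))*((-6 + 25*(-6))/(-6)**2) = (1*(-1/34))*((-6 - 150)/36) = -(-156)/1224 = -1/34*(-13/3) = 13/102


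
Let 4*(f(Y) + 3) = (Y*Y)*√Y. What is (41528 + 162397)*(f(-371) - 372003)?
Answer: -75861323550 + 28068440925*I*√371/4 ≈ -7.5861e+10 + 1.3516e+11*I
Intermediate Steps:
f(Y) = -3 + Y^(5/2)/4 (f(Y) = -3 + ((Y*Y)*√Y)/4 = -3 + (Y²*√Y)/4 = -3 + Y^(5/2)/4)
(41528 + 162397)*(f(-371) - 372003) = (41528 + 162397)*((-3 + (-371)^(5/2)/4) - 372003) = 203925*((-3 + (137641*I*√371)/4) - 372003) = 203925*((-3 + 137641*I*√371/4) - 372003) = 203925*(-372006 + 137641*I*√371/4) = -75861323550 + 28068440925*I*√371/4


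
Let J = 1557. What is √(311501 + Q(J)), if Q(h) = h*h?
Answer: 5*√109430 ≈ 1654.0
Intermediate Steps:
Q(h) = h²
√(311501 + Q(J)) = √(311501 + 1557²) = √(311501 + 2424249) = √2735750 = 5*√109430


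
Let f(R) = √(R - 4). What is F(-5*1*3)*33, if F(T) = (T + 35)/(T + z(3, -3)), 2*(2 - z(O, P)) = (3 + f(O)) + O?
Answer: -8448/205 + 264*I/205 ≈ -41.21 + 1.2878*I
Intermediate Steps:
f(R) = √(-4 + R)
z(O, P) = ½ - O/2 - √(-4 + O)/2 (z(O, P) = 2 - ((3 + √(-4 + O)) + O)/2 = 2 - (3 + O + √(-4 + O))/2 = 2 + (-3/2 - O/2 - √(-4 + O)/2) = ½ - O/2 - √(-4 + O)/2)
F(T) = (35 + T)/(-1 + T - I/2) (F(T) = (T + 35)/(T + (½ - ½*3 - √(-4 + 3)/2)) = (35 + T)/(T + (½ - 3/2 - I/2)) = (35 + T)/(T + (-1 - I/2)) = (35 + T)/(-1 + T - I/2))
F(-5*1*3)*33 = (2*(35 - 5*1*3)/(-2 - I + 2*(-5*1*3)))*33 = (2*(35 - 5*3)/(-2 - I + 2*(-5*3)))*33 = (2*(35 - 15)/(-2 - I + 2*(-15)))*33 = (2*20/(-2 - I - 30))*33 = (2*20/(-32 - I))*33 = (2*((-32 + I)/1025)*20)*33 = (-256/205 + 8*I/205)*33 = -8448/205 + 264*I/205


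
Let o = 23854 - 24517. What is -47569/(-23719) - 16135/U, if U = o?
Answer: 414244312/15725697 ≈ 26.342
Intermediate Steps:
o = -663
U = -663
-47569/(-23719) - 16135/U = -47569/(-23719) - 16135/(-663) = -47569*(-1/23719) - 16135*(-1/663) = 47569/23719 + 16135/663 = 414244312/15725697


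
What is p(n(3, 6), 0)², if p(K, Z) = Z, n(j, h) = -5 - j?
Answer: 0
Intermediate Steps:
p(n(3, 6), 0)² = 0² = 0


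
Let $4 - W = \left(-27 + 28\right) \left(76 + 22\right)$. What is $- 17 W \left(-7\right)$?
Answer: $-11186$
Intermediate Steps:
$W = -94$ ($W = 4 - \left(-27 + 28\right) \left(76 + 22\right) = 4 - 1 \cdot 98 = 4 - 98 = -94$)
$- 17 W \left(-7\right) = - 17 \left(\left(-94\right) \left(-7\right)\right) = - 17 \cdot 658 = \left(-1\right) 11186 = -11186$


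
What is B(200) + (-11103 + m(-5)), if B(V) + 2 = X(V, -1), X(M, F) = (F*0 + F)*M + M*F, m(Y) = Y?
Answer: -11510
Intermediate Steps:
X(M, F) = 2*F*M (X(M, F) = (0 + F)*M + F*M = F*M + F*M = 2*F*M)
B(V) = -2 - 2*V (B(V) = -2 + 2*(-1)*V = -2 - 2*V)
B(200) + (-11103 + m(-5)) = (-2 - 2*200) + (-11103 - 5) = (-2 - 400) - 11108 = -402 - 11108 = -11510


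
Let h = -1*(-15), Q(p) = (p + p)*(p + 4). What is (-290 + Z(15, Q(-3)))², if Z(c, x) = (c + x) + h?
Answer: 70756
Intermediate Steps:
Q(p) = 2*p*(4 + p) (Q(p) = (2*p)*(4 + p) = 2*p*(4 + p))
h = 15
Z(c, x) = 15 + c + x (Z(c, x) = (c + x) + 15 = 15 + c + x)
(-290 + Z(15, Q(-3)))² = (-290 + (15 + 15 + 2*(-3)*(4 - 3)))² = (-290 + (15 + 15 + 2*(-3)*1))² = (-290 + (15 + 15 - 6))² = (-290 + 24)² = (-266)² = 70756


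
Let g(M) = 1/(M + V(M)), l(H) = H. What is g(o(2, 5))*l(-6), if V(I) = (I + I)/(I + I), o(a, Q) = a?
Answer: -2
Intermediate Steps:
V(I) = 1 (V(I) = (2*I)/((2*I)) = (2*I)*(1/(2*I)) = 1)
g(M) = 1/(1 + M) (g(M) = 1/(M + 1) = 1/(1 + M))
g(o(2, 5))*l(-6) = -6/(1 + 2) = -6/3 = (⅓)*(-6) = -2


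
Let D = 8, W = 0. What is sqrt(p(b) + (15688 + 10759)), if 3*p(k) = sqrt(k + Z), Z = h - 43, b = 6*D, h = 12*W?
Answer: sqrt(238023 + 3*sqrt(5))/3 ≈ 162.63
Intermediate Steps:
h = 0 (h = 12*0 = 0)
b = 48 (b = 6*8 = 48)
Z = -43 (Z = 0 - 43 = -43)
p(k) = sqrt(-43 + k)/3 (p(k) = sqrt(k - 43)/3 = sqrt(-43 + k)/3)
sqrt(p(b) + (15688 + 10759)) = sqrt(sqrt(-43 + 48)/3 + (15688 + 10759)) = sqrt(sqrt(5)/3 + 26447) = sqrt(26447 + sqrt(5)/3)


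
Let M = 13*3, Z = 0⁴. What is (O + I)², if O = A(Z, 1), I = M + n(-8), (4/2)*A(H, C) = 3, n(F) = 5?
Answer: 8281/4 ≈ 2070.3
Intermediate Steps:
Z = 0
A(H, C) = 3/2 (A(H, C) = (½)*3 = 3/2)
M = 39
I = 44 (I = 39 + 5 = 44)
O = 3/2 ≈ 1.5000
(O + I)² = (3/2 + 44)² = (91/2)² = 8281/4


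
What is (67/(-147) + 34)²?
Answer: 24314761/21609 ≈ 1125.2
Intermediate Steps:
(67/(-147) + 34)² = (67*(-1/147) + 34)² = (-67/147 + 34)² = (4931/147)² = 24314761/21609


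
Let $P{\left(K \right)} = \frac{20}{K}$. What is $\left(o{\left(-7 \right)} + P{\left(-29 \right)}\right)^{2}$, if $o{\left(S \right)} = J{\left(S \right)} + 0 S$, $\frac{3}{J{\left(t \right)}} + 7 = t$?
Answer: $\frac{134689}{164836} \approx 0.81711$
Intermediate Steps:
$J{\left(t \right)} = \frac{3}{-7 + t}$
$o{\left(S \right)} = \frac{3}{-7 + S}$ ($o{\left(S \right)} = \frac{3}{-7 + S} + 0 S = \frac{3}{-7 + S} + 0 = \frac{3}{-7 + S}$)
$\left(o{\left(-7 \right)} + P{\left(-29 \right)}\right)^{2} = \left(\frac{3}{-7 - 7} + \frac{20}{-29}\right)^{2} = \left(\frac{3}{-14} + 20 \left(- \frac{1}{29}\right)\right)^{2} = \left(3 \left(- \frac{1}{14}\right) - \frac{20}{29}\right)^{2} = \left(- \frac{3}{14} - \frac{20}{29}\right)^{2} = \left(- \frac{367}{406}\right)^{2} = \frac{134689}{164836}$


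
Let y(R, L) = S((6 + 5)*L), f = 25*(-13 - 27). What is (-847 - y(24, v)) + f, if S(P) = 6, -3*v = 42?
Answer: -1853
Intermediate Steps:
v = -14 (v = -1/3*42 = -14)
f = -1000 (f = 25*(-40) = -1000)
y(R, L) = 6
(-847 - y(24, v)) + f = (-847 - 1*6) - 1000 = (-847 - 6) - 1000 = -853 - 1000 = -1853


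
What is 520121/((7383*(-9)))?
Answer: -520121/66447 ≈ -7.8276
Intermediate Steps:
520121/((7383*(-9))) = 520121/(-66447) = 520121*(-1/66447) = -520121/66447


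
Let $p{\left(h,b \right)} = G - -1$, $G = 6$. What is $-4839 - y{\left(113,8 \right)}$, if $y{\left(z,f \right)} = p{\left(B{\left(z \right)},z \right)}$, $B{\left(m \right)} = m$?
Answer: $-4846$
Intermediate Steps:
$p{\left(h,b \right)} = 7$ ($p{\left(h,b \right)} = 6 - -1 = 6 + 1 = 7$)
$y{\left(z,f \right)} = 7$
$-4839 - y{\left(113,8 \right)} = -4839 - 7 = -4846$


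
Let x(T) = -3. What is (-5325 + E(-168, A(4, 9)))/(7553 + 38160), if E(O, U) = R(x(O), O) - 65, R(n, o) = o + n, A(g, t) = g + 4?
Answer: -5561/45713 ≈ -0.12165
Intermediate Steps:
A(g, t) = 4 + g
R(n, o) = n + o
E(O, U) = -68 + O (E(O, U) = (-3 + O) - 65 = -68 + O)
(-5325 + E(-168, A(4, 9)))/(7553 + 38160) = (-5325 + (-68 - 168))/(7553 + 38160) = (-5325 - 236)/45713 = -5561*1/45713 = -5561/45713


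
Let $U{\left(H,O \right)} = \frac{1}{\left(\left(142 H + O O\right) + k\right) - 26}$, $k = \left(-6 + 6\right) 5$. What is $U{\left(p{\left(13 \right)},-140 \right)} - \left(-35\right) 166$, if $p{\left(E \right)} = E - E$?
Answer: $\frac{113724941}{19574} \approx 5810.0$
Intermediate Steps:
$k = 0$ ($k = 0 \cdot 5 = 0$)
$p{\left(E \right)} = 0$
$U{\left(H,O \right)} = \frac{1}{-26 + O^{2} + 142 H}$ ($U{\left(H,O \right)} = \frac{1}{\left(\left(142 H + O O\right) + 0\right) - 26} = \frac{1}{\left(\left(142 H + O^{2}\right) + 0\right) - 26} = \frac{1}{\left(\left(O^{2} + 142 H\right) + 0\right) - 26} = \frac{1}{\left(O^{2} + 142 H\right) - 26} = \frac{1}{-26 + O^{2} + 142 H}$)
$U{\left(p{\left(13 \right)},-140 \right)} - \left(-35\right) 166 = \frac{1}{-26 + \left(-140\right)^{2} + 142 \cdot 0} - \left(-35\right) 166 = \frac{1}{-26 + 19600 + 0} - -5810 = \frac{1}{19574} + 5810 = \frac{113724941}{19574}$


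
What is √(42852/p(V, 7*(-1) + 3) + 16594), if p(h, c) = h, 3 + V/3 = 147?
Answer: √600955/6 ≈ 129.20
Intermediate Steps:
V = 432 (V = -9 + 3*147 = -9 + 441 = 432)
√(42852/p(V, 7*(-1) + 3) + 16594) = √(42852/432 + 16594) = √(42852*(1/432) + 16594) = √(3571/36 + 16594) = √(600955/36) = √600955/6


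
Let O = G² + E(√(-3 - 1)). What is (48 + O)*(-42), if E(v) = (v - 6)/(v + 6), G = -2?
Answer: -10752/5 - 126*I/5 ≈ -2150.4 - 25.2*I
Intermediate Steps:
E(v) = (-6 + v)/(6 + v)
O = 4 + (-6 + 2*I)*(6 - 2*I)/40 (O = (-2)² + (-6 + √(-3 - 1))/(6 + √(-3 - 1)) = 4 + (-6 + √(-4))/(6 + √(-4)) = 4 + (-6 + 2*I)/(6 + 2*I) = 4 + ((6 - 2*I)/40)*(-6 + 2*I) = 4 + (-6 + 2*I)*(6 - 2*I)/40 ≈ 3.2 + 0.6*I)
(48 + O)*(-42) = (48 + (16/5 + 3*I/5))*(-42) = (256/5 + 3*I/5)*(-42) = -10752/5 - 126*I/5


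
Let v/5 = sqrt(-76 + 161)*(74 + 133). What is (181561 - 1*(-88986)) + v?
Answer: 270547 + 1035*sqrt(85) ≈ 2.8009e+5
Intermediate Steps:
v = 1035*sqrt(85) (v = 5*(sqrt(-76 + 161)*(74 + 133)) = 5*(sqrt(85)*207) = 5*(207*sqrt(85)) = 1035*sqrt(85) ≈ 9542.2)
(181561 - 1*(-88986)) + v = (181561 - 1*(-88986)) + 1035*sqrt(85) = (181561 + 88986) + 1035*sqrt(85) = 270547 + 1035*sqrt(85)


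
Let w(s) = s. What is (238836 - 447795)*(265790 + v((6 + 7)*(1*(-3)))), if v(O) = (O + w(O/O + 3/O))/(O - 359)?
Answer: -287359989478845/5174 ≈ -5.5539e+10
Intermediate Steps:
v(O) = (1 + O + 3/O)/(-359 + O) (v(O) = (O + (O/O + 3/O))/(O - 359) = (O + (1 + 3/O))/(-359 + O) = (1 + O + 3/O)/(-359 + O))
(238836 - 447795)*(265790 + v((6 + 7)*(1*(-3)))) = (238836 - 447795)*(265790 + (3 + (6 + 7)*(1*(-3)) + ((6 + 7)*(1*(-3)))**2)/((((6 + 7)*(1*(-3))))*(-359 + (6 + 7)*(1*(-3))))) = -208959*(265790 + (3 + 13*(-3) + (13*(-3))**2)/(((13*(-3)))*(-359 + 13*(-3)))) = -208959*(265790 + (3 - 39 + (-39)**2)/((-39)*(-359 - 39))) = -208959*(265790 - 1/39*(3 - 39 + 1521)/(-398)) = -208959*(265790 - 1/39*(-1/398)*1485) = -208959*(265790 + 495/5174) = -208959*1375197955/5174 = -287359989478845/5174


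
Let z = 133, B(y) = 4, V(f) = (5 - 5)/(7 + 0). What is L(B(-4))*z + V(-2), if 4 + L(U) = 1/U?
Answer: -1995/4 ≈ -498.75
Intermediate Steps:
V(f) = 0 (V(f) = 0/7 = 0*(1/7) = 0)
L(U) = -4 + 1/U
L(B(-4))*z + V(-2) = (-4 + 1/4)*133 + 0 = -15/4*133 + 0 = -1995/4 + 0 = -1995/4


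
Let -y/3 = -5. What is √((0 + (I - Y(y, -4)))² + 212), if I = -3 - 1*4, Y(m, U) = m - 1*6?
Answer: 6*√13 ≈ 21.633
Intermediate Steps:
y = 15 (y = -3*(-5) = 15)
Y(m, U) = -6 + m (Y(m, U) = m - 6 = -6 + m)
I = -7 (I = -3 - 4 = -7)
√((0 + (I - Y(y, -4)))² + 212) = √((0 + (-7 - (-6 + 15)))² + 212) = √((0 + (-7 - 1*9))² + 212) = √((0 + (-7 - 9))² + 212) = √((0 - 16)² + 212) = √((-16)² + 212) = √(256 + 212) = √468 = 6*√13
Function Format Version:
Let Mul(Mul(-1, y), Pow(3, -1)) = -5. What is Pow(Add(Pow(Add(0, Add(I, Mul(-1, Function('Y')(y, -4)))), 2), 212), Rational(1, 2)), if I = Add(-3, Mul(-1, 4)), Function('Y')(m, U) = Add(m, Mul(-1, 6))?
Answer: Mul(6, Pow(13, Rational(1, 2))) ≈ 21.633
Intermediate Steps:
y = 15 (y = Mul(-3, -5) = 15)
Function('Y')(m, U) = Add(-6, m) (Function('Y')(m, U) = Add(m, -6) = Add(-6, m))
I = -7 (I = Add(-3, -4) = -7)
Pow(Add(Pow(Add(0, Add(I, Mul(-1, Function('Y')(y, -4)))), 2), 212), Rational(1, 2)) = Pow(Add(Pow(Add(0, Add(-7, Mul(-1, Add(-6, 15)))), 2), 212), Rational(1, 2)) = Pow(Add(Pow(Add(0, Add(-7, Mul(-1, 9))), 2), 212), Rational(1, 2)) = Pow(Add(Pow(Add(0, Add(-7, -9)), 2), 212), Rational(1, 2)) = Pow(Add(Pow(Add(0, -16), 2), 212), Rational(1, 2)) = Pow(Add(Pow(-16, 2), 212), Rational(1, 2)) = Pow(Add(256, 212), Rational(1, 2)) = Pow(468, Rational(1, 2)) = Mul(6, Pow(13, Rational(1, 2)))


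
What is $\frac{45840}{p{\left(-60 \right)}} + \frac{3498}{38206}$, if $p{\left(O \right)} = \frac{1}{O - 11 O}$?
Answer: $\frac{525408913749}{19103} \approx 2.7504 \cdot 10^{7}$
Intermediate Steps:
$p{\left(O \right)} = - \frac{1}{10 O}$ ($p{\left(O \right)} = \frac{1}{\left(-10\right) O} = - \frac{1}{10 O}$)
$\frac{45840}{p{\left(-60 \right)}} + \frac{3498}{38206} = \frac{45840}{\left(- \frac{1}{10}\right) \frac{1}{-60}} + \frac{3498}{38206} = \frac{45840}{\left(- \frac{1}{10}\right) \left(- \frac{1}{60}\right)} + 3498 \cdot \frac{1}{38206} = 45840 \frac{1}{\frac{1}{600}} + \frac{1749}{19103} = 45840 \cdot 600 + \frac{1749}{19103} = 27504000 + \frac{1749}{19103} = \frac{525408913749}{19103}$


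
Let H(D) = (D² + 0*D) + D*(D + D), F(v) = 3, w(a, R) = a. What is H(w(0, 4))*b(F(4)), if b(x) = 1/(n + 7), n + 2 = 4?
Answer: 0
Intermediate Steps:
n = 2 (n = -2 + 4 = 2)
H(D) = 3*D² (H(D) = (D² + 0) + D*(2*D) = D² + 2*D² = 3*D²)
b(x) = ⅑ (b(x) = 1/(2 + 7) = 1/9 = ⅑)
H(w(0, 4))*b(F(4)) = (3*0²)*(⅑) = (3*0)*(⅑) = 0*(⅑) = 0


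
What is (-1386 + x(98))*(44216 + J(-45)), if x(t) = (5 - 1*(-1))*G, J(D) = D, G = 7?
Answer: -59365824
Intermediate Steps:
x(t) = 42 (x(t) = (5 - 1*(-1))*7 = (5 + 1)*7 = 6*7 = 42)
(-1386 + x(98))*(44216 + J(-45)) = (-1386 + 42)*(44216 - 45) = -1344*44171 = -59365824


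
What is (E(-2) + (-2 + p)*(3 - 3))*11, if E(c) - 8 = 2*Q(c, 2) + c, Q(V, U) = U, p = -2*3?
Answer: 110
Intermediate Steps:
p = -6
E(c) = 12 + c (E(c) = 8 + (2*2 + c) = 8 + (4 + c) = 12 + c)
(E(-2) + (-2 + p)*(3 - 3))*11 = ((12 - 2) + (-2 - 6)*(3 - 3))*11 = (10 - 8*0)*11 = (10 + 0)*11 = 10*11 = 110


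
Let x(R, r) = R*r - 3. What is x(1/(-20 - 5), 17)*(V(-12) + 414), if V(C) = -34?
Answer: -6992/5 ≈ -1398.4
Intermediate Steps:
x(R, r) = -3 + R*r
x(1/(-20 - 5), 17)*(V(-12) + 414) = (-3 + 17/(-20 - 5))*(-34 + 414) = (-3 + 17/(-25))*380 = (-3 - 1/25*17)*380 = (-3 - 17/25)*380 = -92/25*380 = -6992/5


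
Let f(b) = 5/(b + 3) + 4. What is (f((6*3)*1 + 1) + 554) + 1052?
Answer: 35425/22 ≈ 1610.2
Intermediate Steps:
f(b) = 4 + 5/(3 + b) (f(b) = 5/(3 + b) + 4 = 4 + 5/(3 + b))
(f((6*3)*1 + 1) + 554) + 1052 = ((17 + 4*((6*3)*1 + 1))/(3 + ((6*3)*1 + 1)) + 554) + 1052 = ((17 + 4*(18*1 + 1))/(3 + (18*1 + 1)) + 554) + 1052 = ((17 + 4*(18 + 1))/(3 + (18 + 1)) + 554) + 1052 = ((17 + 4*19)/(3 + 19) + 554) + 1052 = ((17 + 76)/22 + 554) + 1052 = ((1/22)*93 + 554) + 1052 = (93/22 + 554) + 1052 = 12281/22 + 1052 = 35425/22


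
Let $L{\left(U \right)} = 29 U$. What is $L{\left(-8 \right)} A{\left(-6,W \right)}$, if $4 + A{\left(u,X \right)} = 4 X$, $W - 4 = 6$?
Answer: $-8352$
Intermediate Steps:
$W = 10$ ($W = 4 + 6 = 10$)
$A{\left(u,X \right)} = -4 + 4 X$
$L{\left(-8 \right)} A{\left(-6,W \right)} = 29 \left(-8\right) \left(-4 + 4 \cdot 10\right) = - 232 \left(-4 + 40\right) = \left(-232\right) 36 = -8352$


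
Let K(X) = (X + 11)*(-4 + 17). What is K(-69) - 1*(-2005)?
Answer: 1251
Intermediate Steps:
K(X) = 143 + 13*X (K(X) = (11 + X)*13 = 143 + 13*X)
K(-69) - 1*(-2005) = (143 + 13*(-69)) - 1*(-2005) = (143 - 897) + 2005 = -754 + 2005 = 1251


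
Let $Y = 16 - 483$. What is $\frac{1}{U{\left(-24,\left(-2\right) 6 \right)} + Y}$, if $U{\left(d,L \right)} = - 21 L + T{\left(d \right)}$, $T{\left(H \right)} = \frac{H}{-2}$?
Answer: $- \frac{1}{203} \approx -0.0049261$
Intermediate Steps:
$Y = -467$
$T{\left(H \right)} = - \frac{H}{2}$ ($T{\left(H \right)} = H \left(- \frac{1}{2}\right) = - \frac{H}{2}$)
$U{\left(d,L \right)} = - 21 L - \frac{d}{2}$
$\frac{1}{U{\left(-24,\left(-2\right) 6 \right)} + Y} = \frac{1}{\left(- 21 \left(\left(-2\right) 6\right) - -12\right) - 467} = \frac{1}{\left(\left(-21\right) \left(-12\right) + 12\right) - 467} = \frac{1}{\left(252 + 12\right) - 467} = \frac{1}{264 - 467} = \frac{1}{-203} = - \frac{1}{203}$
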